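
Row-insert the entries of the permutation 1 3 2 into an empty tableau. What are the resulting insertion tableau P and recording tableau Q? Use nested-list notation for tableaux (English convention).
Insert each entry of the permutation into P by Schensted row insertion, recording in Q the position of each new cell.

Insert 1: appended to row 1. P = [[1]].
Insert 3: appended to row 1. P = [[1, 3]].
Insert 2: 2 bumps 3 from row 1; 3 starts row 2. P = [[1, 2], [3]].

So P = [[1, 2], [3]], Q = [[1, 2], [3]].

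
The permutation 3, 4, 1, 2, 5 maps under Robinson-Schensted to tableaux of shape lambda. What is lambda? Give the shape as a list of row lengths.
[3, 2]

Row-insert each entry into an empty tableau.

After inserting 3: P = [[3]].
After inserting 4: P = [[3, 4]].
After inserting 1: P = [[1, 4], [3]].
After inserting 2: P = [[1, 2], [3, 4]].
After inserting 5: P = [[1, 2, 5], [3, 4]].

The final insertion tableau P = [[1, 2, 5], [3, 4]] has shape [3, 2].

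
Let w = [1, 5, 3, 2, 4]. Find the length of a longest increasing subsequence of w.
3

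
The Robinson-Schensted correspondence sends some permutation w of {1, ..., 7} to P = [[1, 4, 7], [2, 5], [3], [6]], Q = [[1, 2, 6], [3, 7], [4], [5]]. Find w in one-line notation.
3 6 5 2 1 7 4

Reverse RSK: for i = n, n-1, ..., 1, locate i in Q, remove the corresponding corner cell from P, and reverse-bump its entry up through P; the value ejected from row 1 is w(i).

So w = 3 6 5 2 1 7 4.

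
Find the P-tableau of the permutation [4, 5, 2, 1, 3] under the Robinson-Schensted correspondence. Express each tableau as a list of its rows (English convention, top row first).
After inserting 4: P = [[4]].
After inserting 5: P = [[4, 5]].
After inserting 2: P = [[2, 5], [4]].
After inserting 1: P = [[1, 5], [2], [4]].
After inserting 3: P = [[1, 3], [2, 5], [4]].

So P = [[1, 3], [2, 5], [4]].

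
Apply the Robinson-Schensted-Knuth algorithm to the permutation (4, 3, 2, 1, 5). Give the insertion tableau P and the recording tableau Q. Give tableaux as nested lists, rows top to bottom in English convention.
P = [[1, 5], [2], [3], [4]], Q = [[1, 5], [2], [3], [4]]

Insert each entry of the permutation into P by Schensted row insertion, recording in Q the position of each new cell.

Insert 4: appended to row 1. P = [[4]].
Insert 3: 3 bumps 4 from row 1; 4 starts row 2. P = [[3], [4]].
Insert 2: 2 bumps 3 from row 1; 3 bumps 4 from row 2; 4 starts row 3. P = [[2], [3], [4]].
Insert 1: 1 bumps 2 from row 1; 2 bumps 3 from row 2; 3 bumps 4 from row 3; 4 starts row 4. P = [[1], [2], [3], [4]].
Insert 5: appended to row 1. P = [[1, 5], [2], [3], [4]].

So P = [[1, 5], [2], [3], [4]], Q = [[1, 5], [2], [3], [4]].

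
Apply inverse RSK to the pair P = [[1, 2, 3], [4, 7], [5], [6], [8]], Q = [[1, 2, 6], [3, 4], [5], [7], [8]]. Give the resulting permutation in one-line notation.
Reverse the RSK construction: for i from n down to 1, find the cell of Q containing i, remove the entry at that cell from P, and reverse-bump it up through P; the value ejected from row 1 is w(i).

Step i=8: Q has 8 at row 5, column 1; remove 8 from row 5 of P and reverse-bump: 8 enters row 4 and ejects 6; 6 enters row 3 and ejects 5; 5 enters row 2 and ejects 4; 4 enters row 1 and ejects 3. So w(8) = 3. P is now [[1, 2, 4], [5, 7], [6], [8]].
Step i=7: Q has 7 at row 4, column 1; remove 8 from row 4 of P and reverse-bump: 8 enters row 3 and ejects 6; 6 enters row 2 and ejects 5; 5 enters row 1 and ejects 4. So w(7) = 4. P is now [[1, 2, 5], [6, 7], [8]].
Step i=6: Q has 6 at row 1, column 3; remove that cell from P, ejecting 5. So w(6) = 5. P is now [[1, 2], [6, 7], [8]].
Step i=5: Q has 5 at row 3, column 1; remove 8 from row 3 of P and reverse-bump: 8 enters row 2 and ejects 7; 7 enters row 1 and ejects 2. So w(5) = 2. P is now [[1, 7], [6, 8]].
Step i=4: Q has 4 at row 2, column 2; remove 8 from row 2 of P and reverse-bump: 8 enters row 1 and ejects 7. So w(4) = 7. P is now [[1, 8], [6]].
Step i=3: Q has 3 at row 2, column 1; remove 6 from row 2 of P and reverse-bump: 6 enters row 1 and ejects 1. So w(3) = 1. P is now [[6, 8]].
Step i=2: Q has 2 at row 1, column 2; remove that cell from P, ejecting 8. So w(2) = 8. P is now [[6]].
Step i=1: Q has 1 at row 1, column 1; remove that cell from P, ejecting 6. So w(1) = 6. P is now [].

So w = 6 8 1 7 2 5 4 3.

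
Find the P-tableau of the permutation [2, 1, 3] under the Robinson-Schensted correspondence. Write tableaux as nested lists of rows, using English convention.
P = [[1, 3], [2]]

Insert 2: appended to row 1. P = [[2]].
Insert 1: 1 bumps 2 from row 1; 2 starts row 2. P = [[1], [2]].
Insert 3: appended to row 1. P = [[1, 3], [2]].

So P = [[1, 3], [2]].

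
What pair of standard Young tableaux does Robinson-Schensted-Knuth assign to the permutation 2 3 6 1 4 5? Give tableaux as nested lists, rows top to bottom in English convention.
P = [[1, 3, 4, 5], [2, 6]], Q = [[1, 2, 3, 6], [4, 5]]

Insert each entry of the permutation into P by Schensted row insertion, recording in Q the position of each new cell.

After inserting 2: P = [[2]].
After inserting 3: P = [[2, 3]].
After inserting 6: P = [[2, 3, 6]].
After inserting 1: P = [[1, 3, 6], [2]].
After inserting 4: P = [[1, 3, 4], [2, 6]].
After inserting 5: P = [[1, 3, 4, 5], [2, 6]].

So P = [[1, 3, 4, 5], [2, 6]], Q = [[1, 2, 3, 6], [4, 5]].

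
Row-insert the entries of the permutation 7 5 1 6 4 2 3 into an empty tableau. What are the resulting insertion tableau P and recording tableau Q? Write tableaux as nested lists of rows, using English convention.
Insert each entry of the permutation into P by Schensted row insertion, recording in Q the position of each new cell.

Insert 7: appended to row 1. P = [[7]].
Insert 5: 5 bumps 7 from row 1; 7 starts row 2. P = [[5], [7]].
Insert 1: 1 bumps 5 from row 1; 5 bumps 7 from row 2; 7 starts row 3. P = [[1], [5], [7]].
Insert 6: appended to row 1. P = [[1, 6], [5], [7]].
Insert 4: 4 bumps 6 from row 1; 6 appends to row 2. P = [[1, 4], [5, 6], [7]].
Insert 2: 2 bumps 4 from row 1; 4 bumps 5 from row 2; 5 bumps 7 from row 3; 7 starts row 4. P = [[1, 2], [4, 6], [5], [7]].
Insert 3: appended to row 1. P = [[1, 2, 3], [4, 6], [5], [7]].

So P = [[1, 2, 3], [4, 6], [5], [7]], Q = [[1, 4, 7], [2, 5], [3], [6]].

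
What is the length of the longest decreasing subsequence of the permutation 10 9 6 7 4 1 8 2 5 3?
5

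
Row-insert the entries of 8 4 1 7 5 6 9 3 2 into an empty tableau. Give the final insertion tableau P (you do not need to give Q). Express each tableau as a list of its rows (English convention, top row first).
P = [[1, 2, 6, 9], [3, 5], [4], [7], [8]]

Insert 8: appended to row 1. P = [[8]].
Insert 4: 4 bumps 8 from row 1; 8 starts row 2. P = [[4], [8]].
Insert 1: 1 bumps 4 from row 1; 4 bumps 8 from row 2; 8 starts row 3. P = [[1], [4], [8]].
Insert 7: appended to row 1. P = [[1, 7], [4], [8]].
Insert 5: 5 bumps 7 from row 1; 7 appends to row 2. P = [[1, 5], [4, 7], [8]].
Insert 6: appended to row 1. P = [[1, 5, 6], [4, 7], [8]].
Insert 9: appended to row 1. P = [[1, 5, 6, 9], [4, 7], [8]].
Insert 3: 3 bumps 5 from row 1; 5 bumps 7 from row 2; 7 bumps 8 from row 3; 8 starts row 4. P = [[1, 3, 6, 9], [4, 5], [7], [8]].
Insert 2: 2 bumps 3 from row 1; 3 bumps 4 from row 2; 4 bumps 7 from row 3; 7 bumps 8 from row 4; 8 starts row 5. P = [[1, 2, 6, 9], [3, 5], [4], [7], [8]].

So P = [[1, 2, 6, 9], [3, 5], [4], [7], [8]].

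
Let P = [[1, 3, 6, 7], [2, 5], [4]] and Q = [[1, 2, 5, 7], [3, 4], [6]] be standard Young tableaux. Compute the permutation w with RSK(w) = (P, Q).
4 5 2 3 6 1 7

Reverse RSK: for i = n, n-1, ..., 1, locate i in Q, remove the corresponding corner cell from P, and reverse-bump its entry up through P; the value ejected from row 1 is w(i).

So w = 4 5 2 3 6 1 7.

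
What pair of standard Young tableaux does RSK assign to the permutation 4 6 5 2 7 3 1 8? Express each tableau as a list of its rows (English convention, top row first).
P = [[1, 3, 7, 8], [2, 5], [4], [6]], Q = [[1, 2, 5, 8], [3, 6], [4], [7]]

Insert each entry of the permutation into P by Schensted row insertion, recording in Q the position of each new cell.

After inserting 4: P = [[4]].
After inserting 6: P = [[4, 6]].
After inserting 5: P = [[4, 5], [6]].
After inserting 2: P = [[2, 5], [4], [6]].
After inserting 7: P = [[2, 5, 7], [4], [6]].
After inserting 3: P = [[2, 3, 7], [4, 5], [6]].
After inserting 1: P = [[1, 3, 7], [2, 5], [4], [6]].
After inserting 8: P = [[1, 3, 7, 8], [2, 5], [4], [6]].

So P = [[1, 3, 7, 8], [2, 5], [4], [6]], Q = [[1, 2, 5, 8], [3, 6], [4], [7]].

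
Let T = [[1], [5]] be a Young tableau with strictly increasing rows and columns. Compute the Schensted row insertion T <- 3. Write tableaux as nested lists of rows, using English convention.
[[1, 3], [5]]

3 is larger than every entry of row 1, so it is appended to row 1. The new tableau is [[1, 3], [5]].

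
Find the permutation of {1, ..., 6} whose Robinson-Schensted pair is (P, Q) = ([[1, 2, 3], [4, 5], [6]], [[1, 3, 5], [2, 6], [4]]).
6 1 4 2 5 3

Reverse the RSK construction: for i from n down to 1, find the cell of Q containing i, remove the entry at that cell from P, and reverse-bump it up through P; the value ejected from row 1 is w(i).

Step i=6: Q has 6 at row 2, column 2; remove 5 from row 2 of P and reverse-bump: 5 enters row 1 and ejects 3. So w(6) = 3. P is now [[1, 2, 5], [4], [6]].
Step i=5: Q has 5 at row 1, column 3; remove that cell from P, ejecting 5. So w(5) = 5. P is now [[1, 2], [4], [6]].
Step i=4: Q has 4 at row 3, column 1; remove 6 from row 3 of P and reverse-bump: 6 enters row 2 and ejects 4; 4 enters row 1 and ejects 2. So w(4) = 2. P is now [[1, 4], [6]].
Step i=3: Q has 3 at row 1, column 2; remove that cell from P, ejecting 4. So w(3) = 4. P is now [[1], [6]].
Step i=2: Q has 2 at row 2, column 1; remove 6 from row 2 of P and reverse-bump: 6 enters row 1 and ejects 1. So w(2) = 1. P is now [[6]].
Step i=1: Q has 1 at row 1, column 1; remove that cell from P, ejecting 6. So w(1) = 6. P is now [].

So w = 6 1 4 2 5 3.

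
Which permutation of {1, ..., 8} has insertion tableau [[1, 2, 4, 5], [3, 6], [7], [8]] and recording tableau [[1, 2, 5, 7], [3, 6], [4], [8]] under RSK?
Reverse the RSK construction: for i from n down to 1, find the cell of Q containing i, remove the entry at that cell from P, and reverse-bump it up through P; the value ejected from row 1 is w(i).

Step i=8: Q has 8 at row 4, column 1; remove 8 from row 4 of P and reverse-bump: 8 enters row 3 and ejects 7; 7 enters row 2 and ejects 6; 6 enters row 1 and ejects 5. So w(8) = 5. P is now [[1, 2, 4, 6], [3, 7], [8]].
Step i=7: Q has 7 at row 1, column 4; remove that cell from P, ejecting 6. So w(7) = 6. P is now [[1, 2, 4], [3, 7], [8]].
Step i=6: Q has 6 at row 2, column 2; remove 7 from row 2 of P and reverse-bump: 7 enters row 1 and ejects 4. So w(6) = 4. P is now [[1, 2, 7], [3], [8]].
Step i=5: Q has 5 at row 1, column 3; remove that cell from P, ejecting 7. So w(5) = 7. P is now [[1, 2], [3], [8]].
Step i=4: Q has 4 at row 3, column 1; remove 8 from row 3 of P and reverse-bump: 8 enters row 2 and ejects 3; 3 enters row 1 and ejects 2. So w(4) = 2. P is now [[1, 3], [8]].
Step i=3: Q has 3 at row 2, column 1; remove 8 from row 2 of P and reverse-bump: 8 enters row 1 and ejects 3. So w(3) = 3. P is now [[1, 8]].
Step i=2: Q has 2 at row 1, column 2; remove that cell from P, ejecting 8. So w(2) = 8. P is now [[1]].
Step i=1: Q has 1 at row 1, column 1; remove that cell from P, ejecting 1. So w(1) = 1. P is now [].

So w = 1 8 3 2 7 4 6 5.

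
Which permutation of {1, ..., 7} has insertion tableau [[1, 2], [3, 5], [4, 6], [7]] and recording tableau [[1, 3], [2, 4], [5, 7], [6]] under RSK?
4 3 7 6 5 1 2

Reverse the RSK construction: for i from n down to 1, find the cell of Q containing i, remove the entry at that cell from P, and reverse-bump it up through P; the value ejected from row 1 is w(i).

Step i=7: Q has 7 at row 3, column 2; remove 6 from row 3 of P and reverse-bump: 6 enters row 2 and ejects 5; 5 enters row 1 and ejects 2. So w(7) = 2. P is now [[1, 5], [3, 6], [4], [7]].
Step i=6: Q has 6 at row 4, column 1; remove 7 from row 4 of P and reverse-bump: 7 enters row 3 and ejects 4; 4 enters row 2 and ejects 3; 3 enters row 1 and ejects 1. So w(6) = 1. P is now [[3, 5], [4, 6], [7]].
Step i=5: Q has 5 at row 3, column 1; remove 7 from row 3 of P and reverse-bump: 7 enters row 2 and ejects 6; 6 enters row 1 and ejects 5. So w(5) = 5. P is now [[3, 6], [4, 7]].
Step i=4: Q has 4 at row 2, column 2; remove 7 from row 2 of P and reverse-bump: 7 enters row 1 and ejects 6. So w(4) = 6. P is now [[3, 7], [4]].
Step i=3: Q has 3 at row 1, column 2; remove that cell from P, ejecting 7. So w(3) = 7. P is now [[3], [4]].
Step i=2: Q has 2 at row 2, column 1; remove 4 from row 2 of P and reverse-bump: 4 enters row 1 and ejects 3. So w(2) = 3. P is now [[4]].
Step i=1: Q has 1 at row 1, column 1; remove that cell from P, ejecting 4. So w(1) = 4. P is now [].

So w = 4 3 7 6 5 1 2.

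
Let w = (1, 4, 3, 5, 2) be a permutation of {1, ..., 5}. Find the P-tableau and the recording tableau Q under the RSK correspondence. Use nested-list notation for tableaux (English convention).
Insert each entry of the permutation into P by Schensted row insertion, recording in Q the position of each new cell.

Insert 1: appended to row 1. P = [[1]].
Insert 4: appended to row 1. P = [[1, 4]].
Insert 3: 3 bumps 4 from row 1; 4 starts row 2. P = [[1, 3], [4]].
Insert 5: appended to row 1. P = [[1, 3, 5], [4]].
Insert 2: 2 bumps 3 from row 1; 3 bumps 4 from row 2; 4 starts row 3. P = [[1, 2, 5], [3], [4]].

So P = [[1, 2, 5], [3], [4]], Q = [[1, 2, 4], [3], [5]].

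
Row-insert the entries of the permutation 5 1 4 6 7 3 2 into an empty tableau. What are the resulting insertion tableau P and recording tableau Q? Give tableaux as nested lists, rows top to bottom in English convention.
Insert each entry of the permutation into P by Schensted row insertion, recording in Q the position of each new cell.

After inserting 5: P = [[5]].
After inserting 1: P = [[1], [5]].
After inserting 4: P = [[1, 4], [5]].
After inserting 6: P = [[1, 4, 6], [5]].
After inserting 7: P = [[1, 4, 6, 7], [5]].
After inserting 3: P = [[1, 3, 6, 7], [4], [5]].
After inserting 2: P = [[1, 2, 6, 7], [3], [4], [5]].

So P = [[1, 2, 6, 7], [3], [4], [5]], Q = [[1, 3, 4, 5], [2], [6], [7]].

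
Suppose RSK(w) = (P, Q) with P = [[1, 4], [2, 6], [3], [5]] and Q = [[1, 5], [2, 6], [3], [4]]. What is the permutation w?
5 3 2 1 6 4

Reverse the RSK construction: for i from n down to 1, find the cell of Q containing i, remove the entry at that cell from P, and reverse-bump it up through P; the value ejected from row 1 is w(i).

Step i=6: Q has 6 at row 2, column 2; remove 6 from row 2 of P and reverse-bump: 6 enters row 1 and ejects 4. So w(6) = 4. P is now [[1, 6], [2], [3], [5]].
Step i=5: Q has 5 at row 1, column 2; remove that cell from P, ejecting 6. So w(5) = 6. P is now [[1], [2], [3], [5]].
Step i=4: Q has 4 at row 4, column 1; remove 5 from row 4 of P and reverse-bump: 5 enters row 3 and ejects 3; 3 enters row 2 and ejects 2; 2 enters row 1 and ejects 1. So w(4) = 1. P is now [[2], [3], [5]].
Step i=3: Q has 3 at row 3, column 1; remove 5 from row 3 of P and reverse-bump: 5 enters row 2 and ejects 3; 3 enters row 1 and ejects 2. So w(3) = 2. P is now [[3], [5]].
Step i=2: Q has 2 at row 2, column 1; remove 5 from row 2 of P and reverse-bump: 5 enters row 1 and ejects 3. So w(2) = 3. P is now [[5]].
Step i=1: Q has 1 at row 1, column 1; remove that cell from P, ejecting 5. So w(1) = 5. P is now [].

So w = 5 3 2 1 6 4.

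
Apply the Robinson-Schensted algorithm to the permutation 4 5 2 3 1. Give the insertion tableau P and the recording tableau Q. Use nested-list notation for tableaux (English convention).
Insert each entry of the permutation into P by Schensted row insertion, recording in Q the position of each new cell.

Insert 4: appended to row 1. P = [[4]].
Insert 5: appended to row 1. P = [[4, 5]].
Insert 2: 2 bumps 4 from row 1; 4 starts row 2. P = [[2, 5], [4]].
Insert 3: 3 bumps 5 from row 1; 5 appends to row 2. P = [[2, 3], [4, 5]].
Insert 1: 1 bumps 2 from row 1; 2 bumps 4 from row 2; 4 starts row 3. P = [[1, 3], [2, 5], [4]].

So P = [[1, 3], [2, 5], [4]], Q = [[1, 2], [3, 4], [5]].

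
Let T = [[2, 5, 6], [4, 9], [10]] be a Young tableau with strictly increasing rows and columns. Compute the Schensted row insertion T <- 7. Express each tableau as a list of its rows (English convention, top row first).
[[2, 5, 6, 7], [4, 9], [10]]

7 is larger than every entry of row 1, so it is appended to row 1. The new tableau is [[2, 5, 6, 7], [4, 9], [10]].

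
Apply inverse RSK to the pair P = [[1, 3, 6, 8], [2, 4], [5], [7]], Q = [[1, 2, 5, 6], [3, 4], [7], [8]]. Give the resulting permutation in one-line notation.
Reverse the RSK construction: for i from n down to 1, find the cell of Q containing i, remove the entry at that cell from P, and reverse-bump it up through P; the value ejected from row 1 is w(i).

Step i=8: Q has 8 at row 4, column 1; remove 7 from row 4 of P and reverse-bump: 7 enters row 3 and ejects 5; 5 enters row 2 and ejects 4; 4 enters row 1 and ejects 3. So w(8) = 3. P is now [[1, 4, 6, 8], [2, 5], [7]].
Step i=7: Q has 7 at row 3, column 1; remove 7 from row 3 of P and reverse-bump: 7 enters row 2 and ejects 5; 5 enters row 1 and ejects 4. So w(7) = 4. P is now [[1, 5, 6, 8], [2, 7]].
Step i=6: Q has 6 at row 1, column 4; remove that cell from P, ejecting 8. So w(6) = 8. P is now [[1, 5, 6], [2, 7]].
Step i=5: Q has 5 at row 1, column 3; remove that cell from P, ejecting 6. So w(5) = 6. P is now [[1, 5], [2, 7]].
Step i=4: Q has 4 at row 2, column 2; remove 7 from row 2 of P and reverse-bump: 7 enters row 1 and ejects 5. So w(4) = 5. P is now [[1, 7], [2]].
Step i=3: Q has 3 at row 2, column 1; remove 2 from row 2 of P and reverse-bump: 2 enters row 1 and ejects 1. So w(3) = 1. P is now [[2, 7]].
Step i=2: Q has 2 at row 1, column 2; remove that cell from P, ejecting 7. So w(2) = 7. P is now [[2]].
Step i=1: Q has 1 at row 1, column 1; remove that cell from P, ejecting 2. So w(1) = 2. P is now [].

So w = 2 7 1 5 6 8 4 3.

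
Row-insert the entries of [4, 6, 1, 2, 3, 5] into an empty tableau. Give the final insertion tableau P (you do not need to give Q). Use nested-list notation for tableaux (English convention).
Insert 4: appended to row 1. P = [[4]].
Insert 6: appended to row 1. P = [[4, 6]].
Insert 1: 1 bumps 4 from row 1; 4 starts row 2. P = [[1, 6], [4]].
Insert 2: 2 bumps 6 from row 1; 6 appends to row 2. P = [[1, 2], [4, 6]].
Insert 3: appended to row 1. P = [[1, 2, 3], [4, 6]].
Insert 5: appended to row 1. P = [[1, 2, 3, 5], [4, 6]].

So P = [[1, 2, 3, 5], [4, 6]].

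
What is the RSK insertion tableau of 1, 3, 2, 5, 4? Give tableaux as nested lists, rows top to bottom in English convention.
Insert 1: appended to row 1. P = [[1]].
Insert 3: appended to row 1. P = [[1, 3]].
Insert 2: 2 bumps 3 from row 1; 3 starts row 2. P = [[1, 2], [3]].
Insert 5: appended to row 1. P = [[1, 2, 5], [3]].
Insert 4: 4 bumps 5 from row 1; 5 appends to row 2. P = [[1, 2, 4], [3, 5]].

So P = [[1, 2, 4], [3, 5]].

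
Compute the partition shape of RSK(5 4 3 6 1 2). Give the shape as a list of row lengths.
Row-insert each entry into an empty tableau.

After inserting 5: P = [[5]].
After inserting 4: P = [[4], [5]].
After inserting 3: P = [[3], [4], [5]].
After inserting 6: P = [[3, 6], [4], [5]].
After inserting 1: P = [[1, 6], [3], [4], [5]].
After inserting 2: P = [[1, 2], [3, 6], [4], [5]].

The final insertion tableau P = [[1, 2], [3, 6], [4], [5]] has shape [2, 2, 1, 1].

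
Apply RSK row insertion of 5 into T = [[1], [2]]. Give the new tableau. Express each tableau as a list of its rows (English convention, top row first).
[[1, 5], [2]]

5 is larger than every entry of row 1, so it is appended to row 1. The new tableau is [[1, 5], [2]].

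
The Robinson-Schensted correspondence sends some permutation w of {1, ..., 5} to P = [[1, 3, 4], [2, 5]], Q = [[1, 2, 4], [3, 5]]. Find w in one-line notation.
2 3 1 5 4

Reverse the RSK construction: for i from n down to 1, find the cell of Q containing i, remove the entry at that cell from P, and reverse-bump it up through P; the value ejected from row 1 is w(i).

Step i=5: Q has 5 at row 2, column 2; remove 5 from row 2 of P and reverse-bump: 5 enters row 1 and ejects 4. So w(5) = 4. P is now [[1, 3, 5], [2]].
Step i=4: Q has 4 at row 1, column 3; remove that cell from P, ejecting 5. So w(4) = 5. P is now [[1, 3], [2]].
Step i=3: Q has 3 at row 2, column 1; remove 2 from row 2 of P and reverse-bump: 2 enters row 1 and ejects 1. So w(3) = 1. P is now [[2, 3]].
Step i=2: Q has 2 at row 1, column 2; remove that cell from P, ejecting 3. So w(2) = 3. P is now [[2]].
Step i=1: Q has 1 at row 1, column 1; remove that cell from P, ejecting 2. So w(1) = 2. P is now [].

So w = 2 3 1 5 4.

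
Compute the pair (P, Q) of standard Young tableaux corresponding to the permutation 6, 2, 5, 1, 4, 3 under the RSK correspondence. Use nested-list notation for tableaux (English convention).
Insert each entry of the permutation into P by Schensted row insertion, recording in Q the position of each new cell.

After inserting 6: P = [[6]].
After inserting 2: P = [[2], [6]].
After inserting 5: P = [[2, 5], [6]].
After inserting 1: P = [[1, 5], [2], [6]].
After inserting 4: P = [[1, 4], [2, 5], [6]].
After inserting 3: P = [[1, 3], [2, 4], [5], [6]].

So P = [[1, 3], [2, 4], [5], [6]], Q = [[1, 3], [2, 5], [4], [6]].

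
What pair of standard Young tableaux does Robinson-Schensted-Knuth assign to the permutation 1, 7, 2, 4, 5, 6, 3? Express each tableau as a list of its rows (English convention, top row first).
Insert each entry of the permutation into P by Schensted row insertion, recording in Q the position of each new cell.

Insert 1: appended to row 1. P = [[1]].
Insert 7: appended to row 1. P = [[1, 7]].
Insert 2: 2 bumps 7 from row 1; 7 starts row 2. P = [[1, 2], [7]].
Insert 4: appended to row 1. P = [[1, 2, 4], [7]].
Insert 5: appended to row 1. P = [[1, 2, 4, 5], [7]].
Insert 6: appended to row 1. P = [[1, 2, 4, 5, 6], [7]].
Insert 3: 3 bumps 4 from row 1; 4 bumps 7 from row 2; 7 starts row 3. P = [[1, 2, 3, 5, 6], [4], [7]].

So P = [[1, 2, 3, 5, 6], [4], [7]], Q = [[1, 2, 4, 5, 6], [3], [7]].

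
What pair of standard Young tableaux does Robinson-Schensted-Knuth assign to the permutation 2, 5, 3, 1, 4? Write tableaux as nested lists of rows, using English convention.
P = [[1, 3, 4], [2], [5]], Q = [[1, 2, 5], [3], [4]]

Insert each entry of the permutation into P by Schensted row insertion, recording in Q the position of each new cell.

Insert 2: appended to row 1. P = [[2]], Q = [[1]].
Insert 5: appended to row 1. P = [[2, 5]], Q = [[1, 2]].
Insert 3: 3 bumps 5 from row 1; 5 starts row 2. P = [[2, 3], [5]], Q = [[1, 2], [3]].
Insert 1: 1 bumps 2 from row 1; 2 bumps 5 from row 2; 5 starts row 3. P = [[1, 3], [2], [5]], Q = [[1, 2], [3], [4]].
Insert 4: appended to row 1. P = [[1, 3, 4], [2], [5]], Q = [[1, 2, 5], [3], [4]].

So P = [[1, 3, 4], [2], [5]], Q = [[1, 2, 5], [3], [4]].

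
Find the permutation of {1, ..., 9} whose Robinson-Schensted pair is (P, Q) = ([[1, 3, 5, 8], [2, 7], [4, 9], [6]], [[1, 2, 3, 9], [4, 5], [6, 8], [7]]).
2 6 9 4 7 3 1 5 8

Reverse the RSK construction: for i from n down to 1, find the cell of Q containing i, remove the entry at that cell from P, and reverse-bump it up through P; the value ejected from row 1 is w(i).

Step i=9: Q has 9 at row 1, column 4; remove that cell from P, ejecting 8. So w(9) = 8. P is now [[1, 3, 5], [2, 7], [4, 9], [6]].
Step i=8: Q has 8 at row 3, column 2; remove 9 from row 3 of P and reverse-bump: 9 enters row 2 and ejects 7; 7 enters row 1 and ejects 5. So w(8) = 5. P is now [[1, 3, 7], [2, 9], [4], [6]].
Step i=7: Q has 7 at row 4, column 1; remove 6 from row 4 of P and reverse-bump: 6 enters row 3 and ejects 4; 4 enters row 2 and ejects 2; 2 enters row 1 and ejects 1. So w(7) = 1. P is now [[2, 3, 7], [4, 9], [6]].
Step i=6: Q has 6 at row 3, column 1; remove 6 from row 3 of P and reverse-bump: 6 enters row 2 and ejects 4; 4 enters row 1 and ejects 3. So w(6) = 3. P is now [[2, 4, 7], [6, 9]].
Step i=5: Q has 5 at row 2, column 2; remove 9 from row 2 of P and reverse-bump: 9 enters row 1 and ejects 7. So w(5) = 7. P is now [[2, 4, 9], [6]].
Step i=4: Q has 4 at row 2, column 1; remove 6 from row 2 of P and reverse-bump: 6 enters row 1 and ejects 4. So w(4) = 4. P is now [[2, 6, 9]].
Step i=3: Q has 3 at row 1, column 3; remove that cell from P, ejecting 9. So w(3) = 9. P is now [[2, 6]].
Step i=2: Q has 2 at row 1, column 2; remove that cell from P, ejecting 6. So w(2) = 6. P is now [[2]].
Step i=1: Q has 1 at row 1, column 1; remove that cell from P, ejecting 2. So w(1) = 2. P is now [].

So w = 2 6 9 4 7 3 1 5 8.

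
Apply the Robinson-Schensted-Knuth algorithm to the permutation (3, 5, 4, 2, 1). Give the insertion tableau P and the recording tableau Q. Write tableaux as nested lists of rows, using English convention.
P = [[1, 4], [2], [3], [5]], Q = [[1, 2], [3], [4], [5]]

Insert each entry of the permutation into P by Schensted row insertion, recording in Q the position of each new cell.

After inserting 3: P = [[3]].
After inserting 5: P = [[3, 5]].
After inserting 4: P = [[3, 4], [5]].
After inserting 2: P = [[2, 4], [3], [5]].
After inserting 1: P = [[1, 4], [2], [3], [5]].

So P = [[1, 4], [2], [3], [5]], Q = [[1, 2], [3], [4], [5]].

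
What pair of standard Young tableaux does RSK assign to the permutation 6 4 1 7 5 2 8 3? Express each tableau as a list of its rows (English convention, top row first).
P = [[1, 2, 3], [4, 5, 8], [6, 7]], Q = [[1, 4, 7], [2, 5, 8], [3, 6]]

Insert each entry of the permutation into P by Schensted row insertion, recording in Q the position of each new cell.

Insert 6: appended to row 1. P = [[6]], Q = [[1]].
Insert 4: 4 bumps 6 from row 1; 6 starts row 2. P = [[4], [6]], Q = [[1], [2]].
Insert 1: 1 bumps 4 from row 1; 4 bumps 6 from row 2; 6 starts row 3. P = [[1], [4], [6]], Q = [[1], [2], [3]].
Insert 7: appended to row 1. P = [[1, 7], [4], [6]], Q = [[1, 4], [2], [3]].
Insert 5: 5 bumps 7 from row 1; 7 appends to row 2. P = [[1, 5], [4, 7], [6]], Q = [[1, 4], [2, 5], [3]].
Insert 2: 2 bumps 5 from row 1; 5 bumps 7 from row 2; 7 appends to row 3. P = [[1, 2], [4, 5], [6, 7]], Q = [[1, 4], [2, 5], [3, 6]].
Insert 8: appended to row 1. P = [[1, 2, 8], [4, 5], [6, 7]], Q = [[1, 4, 7], [2, 5], [3, 6]].
Insert 3: 3 bumps 8 from row 1; 8 appends to row 2. P = [[1, 2, 3], [4, 5, 8], [6, 7]], Q = [[1, 4, 7], [2, 5, 8], [3, 6]].

So P = [[1, 2, 3], [4, 5, 8], [6, 7]], Q = [[1, 4, 7], [2, 5, 8], [3, 6]].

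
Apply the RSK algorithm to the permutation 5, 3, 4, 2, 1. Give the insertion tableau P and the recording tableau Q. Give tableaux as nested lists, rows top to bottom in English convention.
Insert each entry of the permutation into P by Schensted row insertion, recording in Q the position of each new cell.

Insert 5: appended to row 1. P = [[5]].
Insert 3: 3 bumps 5 from row 1; 5 starts row 2. P = [[3], [5]].
Insert 4: appended to row 1. P = [[3, 4], [5]].
Insert 2: 2 bumps 3 from row 1; 3 bumps 5 from row 2; 5 starts row 3. P = [[2, 4], [3], [5]].
Insert 1: 1 bumps 2 from row 1; 2 bumps 3 from row 2; 3 bumps 5 from row 3; 5 starts row 4. P = [[1, 4], [2], [3], [5]].

So P = [[1, 4], [2], [3], [5]], Q = [[1, 3], [2], [4], [5]].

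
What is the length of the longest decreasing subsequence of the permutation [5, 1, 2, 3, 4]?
2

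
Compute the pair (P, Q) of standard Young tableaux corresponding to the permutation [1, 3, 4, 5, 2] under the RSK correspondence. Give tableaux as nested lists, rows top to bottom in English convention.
Insert each entry of the permutation into P by Schensted row insertion, recording in Q the position of each new cell.

Insert 1: appended to row 1. P = [[1]], Q = [[1]].
Insert 3: appended to row 1. P = [[1, 3]], Q = [[1, 2]].
Insert 4: appended to row 1. P = [[1, 3, 4]], Q = [[1, 2, 3]].
Insert 5: appended to row 1. P = [[1, 3, 4, 5]], Q = [[1, 2, 3, 4]].
Insert 2: 2 bumps 3 from row 1; 3 starts row 2. P = [[1, 2, 4, 5], [3]], Q = [[1, 2, 3, 4], [5]].

So P = [[1, 2, 4, 5], [3]], Q = [[1, 2, 3, 4], [5]].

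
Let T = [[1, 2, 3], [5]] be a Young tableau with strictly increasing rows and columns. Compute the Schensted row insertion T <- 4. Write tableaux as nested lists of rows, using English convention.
[[1, 2, 3, 4], [5]]

4 is larger than every entry of row 1, so it is appended to row 1. The new tableau is [[1, 2, 3, 4], [5]].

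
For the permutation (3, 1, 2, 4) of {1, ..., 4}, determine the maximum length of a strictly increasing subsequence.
3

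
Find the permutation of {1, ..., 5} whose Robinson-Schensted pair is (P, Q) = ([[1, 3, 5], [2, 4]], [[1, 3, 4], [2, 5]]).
Reverse the RSK construction: for i from n down to 1, find the cell of Q containing i, remove the entry at that cell from P, and reverse-bump it up through P; the value ejected from row 1 is w(i).

Step i=5: Q has 5 at row 2, column 2; remove 4 from row 2 of P and reverse-bump: 4 enters row 1 and ejects 3. So w(5) = 3. P is now [[1, 4, 5], [2]].
Step i=4: Q has 4 at row 1, column 3; remove that cell from P, ejecting 5. So w(4) = 5. P is now [[1, 4], [2]].
Step i=3: Q has 3 at row 1, column 2; remove that cell from P, ejecting 4. So w(3) = 4. P is now [[1], [2]].
Step i=2: Q has 2 at row 2, column 1; remove 2 from row 2 of P and reverse-bump: 2 enters row 1 and ejects 1. So w(2) = 1. P is now [[2]].
Step i=1: Q has 1 at row 1, column 1; remove that cell from P, ejecting 2. So w(1) = 2. P is now [].

So w = 2 1 4 5 3.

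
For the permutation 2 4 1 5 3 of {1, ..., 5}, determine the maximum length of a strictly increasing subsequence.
3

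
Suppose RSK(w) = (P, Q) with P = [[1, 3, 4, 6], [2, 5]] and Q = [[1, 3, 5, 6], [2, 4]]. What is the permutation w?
Reverse the RSK construction: for i from n down to 1, find the cell of Q containing i, remove the entry at that cell from P, and reverse-bump it up through P; the value ejected from row 1 is w(i).

Step i=6: Q has 6 at row 1, column 4; remove that cell from P, ejecting 6. So w(6) = 6. P is now [[1, 3, 4], [2, 5]].
Step i=5: Q has 5 at row 1, column 3; remove that cell from P, ejecting 4. So w(5) = 4. P is now [[1, 3], [2, 5]].
Step i=4: Q has 4 at row 2, column 2; remove 5 from row 2 of P and reverse-bump: 5 enters row 1 and ejects 3. So w(4) = 3. P is now [[1, 5], [2]].
Step i=3: Q has 3 at row 1, column 2; remove that cell from P, ejecting 5. So w(3) = 5. P is now [[1], [2]].
Step i=2: Q has 2 at row 2, column 1; remove 2 from row 2 of P and reverse-bump: 2 enters row 1 and ejects 1. So w(2) = 1. P is now [[2]].
Step i=1: Q has 1 at row 1, column 1; remove that cell from P, ejecting 2. So w(1) = 2. P is now [].

So w = 2 1 5 3 4 6.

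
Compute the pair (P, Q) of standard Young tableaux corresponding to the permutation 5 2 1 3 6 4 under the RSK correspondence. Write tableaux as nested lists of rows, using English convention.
Insert each entry of the permutation into P by Schensted row insertion, recording in Q the position of each new cell.

Insert 5: appended to row 1. P = [[5]], Q = [[1]].
Insert 2: 2 bumps 5 from row 1; 5 starts row 2. P = [[2], [5]], Q = [[1], [2]].
Insert 1: 1 bumps 2 from row 1; 2 bumps 5 from row 2; 5 starts row 3. P = [[1], [2], [5]], Q = [[1], [2], [3]].
Insert 3: appended to row 1. P = [[1, 3], [2], [5]], Q = [[1, 4], [2], [3]].
Insert 6: appended to row 1. P = [[1, 3, 6], [2], [5]], Q = [[1, 4, 5], [2], [3]].
Insert 4: 4 bumps 6 from row 1; 6 appends to row 2. P = [[1, 3, 4], [2, 6], [5]], Q = [[1, 4, 5], [2, 6], [3]].

So P = [[1, 3, 4], [2, 6], [5]], Q = [[1, 4, 5], [2, 6], [3]].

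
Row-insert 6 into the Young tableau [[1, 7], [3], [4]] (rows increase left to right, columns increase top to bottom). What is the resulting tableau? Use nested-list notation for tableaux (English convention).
[[1, 6], [3, 7], [4]]

In row 1, 6 replaces 7 (the leftmost entry greater than 6); 7 is bumped to row 2. 7 is appended to row 2. The new tableau is [[1, 6], [3, 7], [4]].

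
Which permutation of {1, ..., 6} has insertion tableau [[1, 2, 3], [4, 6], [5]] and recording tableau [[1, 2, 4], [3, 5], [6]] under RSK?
1 5 2 6 4 3

Reverse RSK: for i = n, n-1, ..., 1, locate i in Q, remove the corresponding corner cell from P, and reverse-bump its entry up through P; the value ejected from row 1 is w(i).

So w = 1 5 2 6 4 3.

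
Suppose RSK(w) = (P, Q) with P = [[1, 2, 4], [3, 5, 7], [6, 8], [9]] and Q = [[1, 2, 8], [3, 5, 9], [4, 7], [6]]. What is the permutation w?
6 9 8 3 5 1 2 7 4

Reverse the RSK construction: for i from n down to 1, find the cell of Q containing i, remove the entry at that cell from P, and reverse-bump it up through P; the value ejected from row 1 is w(i).

Step i=9: Q has 9 at row 2, column 3; remove 7 from row 2 of P and reverse-bump: 7 enters row 1 and ejects 4. So w(9) = 4. P is now [[1, 2, 7], [3, 5], [6, 8], [9]].
Step i=8: Q has 8 at row 1, column 3; remove that cell from P, ejecting 7. So w(8) = 7. P is now [[1, 2], [3, 5], [6, 8], [9]].
Step i=7: Q has 7 at row 3, column 2; remove 8 from row 3 of P and reverse-bump: 8 enters row 2 and ejects 5; 5 enters row 1 and ejects 2. So w(7) = 2. P is now [[1, 5], [3, 8], [6], [9]].
Step i=6: Q has 6 at row 4, column 1; remove 9 from row 4 of P and reverse-bump: 9 enters row 3 and ejects 6; 6 enters row 2 and ejects 3; 3 enters row 1 and ejects 1. So w(6) = 1. P is now [[3, 5], [6, 8], [9]].
Step i=5: Q has 5 at row 2, column 2; remove 8 from row 2 of P and reverse-bump: 8 enters row 1 and ejects 5. So w(5) = 5. P is now [[3, 8], [6], [9]].
Step i=4: Q has 4 at row 3, column 1; remove 9 from row 3 of P and reverse-bump: 9 enters row 2 and ejects 6; 6 enters row 1 and ejects 3. So w(4) = 3. P is now [[6, 8], [9]].
Step i=3: Q has 3 at row 2, column 1; remove 9 from row 2 of P and reverse-bump: 9 enters row 1 and ejects 8. So w(3) = 8. P is now [[6, 9]].
Step i=2: Q has 2 at row 1, column 2; remove that cell from P, ejecting 9. So w(2) = 9. P is now [[6]].
Step i=1: Q has 1 at row 1, column 1; remove that cell from P, ejecting 6. So w(1) = 6. P is now [].

So w = 6 9 8 3 5 1 2 7 4.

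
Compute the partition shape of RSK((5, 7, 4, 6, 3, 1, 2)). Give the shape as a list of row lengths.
RSK row insertion gives P = [[1, 2], [3, 6], [4, 7], [5]], which has shape [2, 2, 2, 1].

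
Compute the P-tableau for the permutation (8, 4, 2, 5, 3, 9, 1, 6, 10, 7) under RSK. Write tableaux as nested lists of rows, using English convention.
Insert 8: appended to row 1. P = [[8]].
Insert 4: 4 bumps 8 from row 1; 8 starts row 2. P = [[4], [8]].
Insert 2: 2 bumps 4 from row 1; 4 bumps 8 from row 2; 8 starts row 3. P = [[2], [4], [8]].
Insert 5: appended to row 1. P = [[2, 5], [4], [8]].
Insert 3: 3 bumps 5 from row 1; 5 appends to row 2. P = [[2, 3], [4, 5], [8]].
Insert 9: appended to row 1. P = [[2, 3, 9], [4, 5], [8]].
Insert 1: 1 bumps 2 from row 1; 2 bumps 4 from row 2; 4 bumps 8 from row 3; 8 starts row 4. P = [[1, 3, 9], [2, 5], [4], [8]].
Insert 6: 6 bumps 9 from row 1; 9 appends to row 2. P = [[1, 3, 6], [2, 5, 9], [4], [8]].
Insert 10: appended to row 1. P = [[1, 3, 6, 10], [2, 5, 9], [4], [8]].
Insert 7: 7 bumps 10 from row 1; 10 appends to row 2. P = [[1, 3, 6, 7], [2, 5, 9, 10], [4], [8]].

So P = [[1, 3, 6, 7], [2, 5, 9, 10], [4], [8]].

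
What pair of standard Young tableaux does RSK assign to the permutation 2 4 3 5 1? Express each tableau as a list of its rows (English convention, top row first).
P = [[1, 3, 5], [2], [4]], Q = [[1, 2, 4], [3], [5]]

Insert each entry of the permutation into P by Schensted row insertion, recording in Q the position of each new cell.

Insert 2: appended to row 1. P = [[2]], Q = [[1]].
Insert 4: appended to row 1. P = [[2, 4]], Q = [[1, 2]].
Insert 3: 3 bumps 4 from row 1; 4 starts row 2. P = [[2, 3], [4]], Q = [[1, 2], [3]].
Insert 5: appended to row 1. P = [[2, 3, 5], [4]], Q = [[1, 2, 4], [3]].
Insert 1: 1 bumps 2 from row 1; 2 bumps 4 from row 2; 4 starts row 3. P = [[1, 3, 5], [2], [4]], Q = [[1, 2, 4], [3], [5]].

So P = [[1, 3, 5], [2], [4]], Q = [[1, 2, 4], [3], [5]].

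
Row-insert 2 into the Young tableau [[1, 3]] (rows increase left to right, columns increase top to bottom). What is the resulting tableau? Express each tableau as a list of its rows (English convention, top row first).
[[1, 2], [3]]

In row 1, 2 replaces 3 (the leftmost entry greater than 2); 3 is bumped to row 2. 3 starts a new row 2. The new tableau is [[1, 2], [3]].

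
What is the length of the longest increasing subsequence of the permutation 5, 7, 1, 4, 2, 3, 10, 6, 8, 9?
6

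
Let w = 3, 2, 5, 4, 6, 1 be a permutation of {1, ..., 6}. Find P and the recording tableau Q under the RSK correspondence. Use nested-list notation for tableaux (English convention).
P = [[1, 4, 6], [2, 5], [3]], Q = [[1, 3, 5], [2, 4], [6]]

Insert each entry of the permutation into P by Schensted row insertion, recording in Q the position of each new cell.

Insert 3: appended to row 1. P = [[3]], Q = [[1]].
Insert 2: 2 bumps 3 from row 1; 3 starts row 2. P = [[2], [3]], Q = [[1], [2]].
Insert 5: appended to row 1. P = [[2, 5], [3]], Q = [[1, 3], [2]].
Insert 4: 4 bumps 5 from row 1; 5 appends to row 2. P = [[2, 4], [3, 5]], Q = [[1, 3], [2, 4]].
Insert 6: appended to row 1. P = [[2, 4, 6], [3, 5]], Q = [[1, 3, 5], [2, 4]].
Insert 1: 1 bumps 2 from row 1; 2 bumps 3 from row 2; 3 starts row 3. P = [[1, 4, 6], [2, 5], [3]], Q = [[1, 3, 5], [2, 4], [6]].

So P = [[1, 4, 6], [2, 5], [3]], Q = [[1, 3, 5], [2, 4], [6]].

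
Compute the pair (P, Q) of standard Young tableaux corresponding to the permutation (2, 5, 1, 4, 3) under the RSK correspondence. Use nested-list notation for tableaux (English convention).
Insert each entry of the permutation into P by Schensted row insertion, recording in Q the position of each new cell.

After inserting 2: P = [[2]].
After inserting 5: P = [[2, 5]].
After inserting 1: P = [[1, 5], [2]].
After inserting 4: P = [[1, 4], [2, 5]].
After inserting 3: P = [[1, 3], [2, 4], [5]].

So P = [[1, 3], [2, 4], [5]], Q = [[1, 2], [3, 4], [5]].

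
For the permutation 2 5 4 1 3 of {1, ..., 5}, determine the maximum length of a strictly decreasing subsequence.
3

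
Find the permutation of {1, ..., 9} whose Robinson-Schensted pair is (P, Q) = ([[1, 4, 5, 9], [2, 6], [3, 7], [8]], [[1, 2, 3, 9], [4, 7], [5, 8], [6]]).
3 4 8 7 2 1 6 5 9

Reverse the RSK construction: for i from n down to 1, find the cell of Q containing i, remove the entry at that cell from P, and reverse-bump it up through P; the value ejected from row 1 is w(i).

Step i=9: Q has 9 at row 1, column 4; remove that cell from P, ejecting 9. So w(9) = 9. P is now [[1, 4, 5], [2, 6], [3, 7], [8]].
Step i=8: Q has 8 at row 3, column 2; remove 7 from row 3 of P and reverse-bump: 7 enters row 2 and ejects 6; 6 enters row 1 and ejects 5. So w(8) = 5. P is now [[1, 4, 6], [2, 7], [3], [8]].
Step i=7: Q has 7 at row 2, column 2; remove 7 from row 2 of P and reverse-bump: 7 enters row 1 and ejects 6. So w(7) = 6. P is now [[1, 4, 7], [2], [3], [8]].
Step i=6: Q has 6 at row 4, column 1; remove 8 from row 4 of P and reverse-bump: 8 enters row 3 and ejects 3; 3 enters row 2 and ejects 2; 2 enters row 1 and ejects 1. So w(6) = 1. P is now [[2, 4, 7], [3], [8]].
Step i=5: Q has 5 at row 3, column 1; remove 8 from row 3 of P and reverse-bump: 8 enters row 2 and ejects 3; 3 enters row 1 and ejects 2. So w(5) = 2. P is now [[3, 4, 7], [8]].
Step i=4: Q has 4 at row 2, column 1; remove 8 from row 2 of P and reverse-bump: 8 enters row 1 and ejects 7. So w(4) = 7. P is now [[3, 4, 8]].
Step i=3: Q has 3 at row 1, column 3; remove that cell from P, ejecting 8. So w(3) = 8. P is now [[3, 4]].
Step i=2: Q has 2 at row 1, column 2; remove that cell from P, ejecting 4. So w(2) = 4. P is now [[3]].
Step i=1: Q has 1 at row 1, column 1; remove that cell from P, ejecting 3. So w(1) = 3. P is now [].

So w = 3 4 8 7 2 1 6 5 9.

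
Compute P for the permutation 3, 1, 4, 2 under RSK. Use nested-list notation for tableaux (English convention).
P = [[1, 2], [3, 4]]

Insert 3: appended to row 1. P = [[3]].
Insert 1: 1 bumps 3 from row 1; 3 starts row 2. P = [[1], [3]].
Insert 4: appended to row 1. P = [[1, 4], [3]].
Insert 2: 2 bumps 4 from row 1; 4 appends to row 2. P = [[1, 2], [3, 4]].

So P = [[1, 2], [3, 4]].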